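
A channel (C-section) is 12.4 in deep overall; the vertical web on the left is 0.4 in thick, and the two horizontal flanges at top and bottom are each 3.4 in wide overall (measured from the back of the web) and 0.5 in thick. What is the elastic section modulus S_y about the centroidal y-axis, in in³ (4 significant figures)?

S_y ≈ 3.016 in³

Split into non-overlapping primitives; take the origin at the lower-left of the bounding box.
Web: 0.4 × 12.4, A = 4.96 in², x = 0.2 in, Ī = 0.0661333 in⁴.
Top flange (beyond web): 3 × 0.5, A = 1.5 in², x = 1.9 in, Ī = 1.125 in⁴.
Bottom flange (beyond web): 3 × 0.5, A = 1.5 in², x = 1.9 in, Ī = 1.125 in⁴.
Centroid: x̄ = ΣA·x / ΣA = 0.840704 in.
Transfer each piece to the centroidal y-axis using Ī + A·d² with d = x − 0.840704:
  web: d = -0.640704 in → contributes +2.10222 in⁴
  top flange (beyond web): d = 1.0593 in → contributes +2.80816 in⁴
  bottom flange (beyond web): d = 1.0593 in → contributes +2.80816 in⁴
Total I = 7.71855 in⁴.
Extreme fibre distance c = 2.5593 in; S = I/c = 3.01589 in³.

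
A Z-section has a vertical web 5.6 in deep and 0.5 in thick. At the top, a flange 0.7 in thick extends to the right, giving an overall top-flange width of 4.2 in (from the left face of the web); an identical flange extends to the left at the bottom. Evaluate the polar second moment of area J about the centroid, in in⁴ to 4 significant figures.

Treat the section as a set of non-overlapping primitives; coordinates are from the bounding-box lower-left.
Web: 0.5 × 5.6, A = 2.8 in², y = 2.8 in, Ī = 7.31733 in⁴.
Top flange (beyond web): 3.7 × 0.7, A = 2.59 in², y = 5.25 in, Ī = 0.105758 in⁴.
Bottom flange (beyond web): 3.7 × 0.7, A = 2.59 in², y = 0.35 in, Ī = 0.105758 in⁴.
Centroid: ȳ = ΣA·y / ΣA = 2.8 in.
Transfer each piece to the centroidal x-axis using Ī + A·d² with d = y − 2.8:
  web: d = 0 in → contributes +7.31733 in⁴
  top flange (beyond web): d = 2.45 in → contributes +15.6522 in⁴
  bottom flange (beyond web): d = -2.45 in → contributes +15.6522 in⁴
Total I = 38.6218 in⁴.
For the y-axis: x̄ = 3.95 in.
Repeating about the centroidal y-axis gives I_y = 28.8117 in⁴.
Polar second moment: J = I_x + I_y = 67.4335 in⁴.

J ≈ 67.43 in⁴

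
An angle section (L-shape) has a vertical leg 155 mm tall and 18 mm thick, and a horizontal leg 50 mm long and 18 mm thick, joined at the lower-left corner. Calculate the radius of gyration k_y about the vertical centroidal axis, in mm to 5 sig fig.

Split into non-overlapping primitives; take the origin at the lower-left of the bounding box.
Vertical leg: 18 × 155, A = 2 790 mm², x = 9 mm, Ī = 75 330 mm⁴.
Horizontal leg (remainder): 32 × 18, A = 576 mm², x = 34 mm, Ī = 49 152 mm⁴.
Centroid: x̄ = ΣA·x / ΣA = 13.27807 mm.
Transfer each piece to the vertical centroidal axis using Ī + A·d² with d = x − 13.27807:
  vertical leg: d = -4.278075 mm → contributes +126392.4 mm⁴
  horizontal leg (remainder): d = 20.72193 mm → contributes +296485.4 mm⁴
Total I = 422877.7 mm⁴.
Radius of gyration: k = √(I/A) = √(422877.7 / 3 366) = 11.20857 mm.

k_y ≈ 11.209 mm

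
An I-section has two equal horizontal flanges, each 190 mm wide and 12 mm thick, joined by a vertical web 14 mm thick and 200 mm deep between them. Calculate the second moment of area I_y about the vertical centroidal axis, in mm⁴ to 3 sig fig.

Treat the section as a set of non-overlapping primitives; coordinates are from the bounding-box lower-left.
Bottom flange: 190 × 12, A = 2 280 mm², x = 95 mm, Ī = 6 859 000 mm⁴.
Web: 14 × 200, A = 2 800 mm², x = 95 mm, Ī = 45 733 mm⁴.
Top flange: 190 × 12, A = 2 280 mm², x = 95 mm, Ī = 6 859 000 mm⁴.
By symmetry the centroid is at mid-width, x̄ = 95 mm.
All pieces are centred on the vertical centroidal axis, so I = ΣĪ = 13 763 733 mm⁴.

I_y ≈ 1.38 × 10⁷ mm⁴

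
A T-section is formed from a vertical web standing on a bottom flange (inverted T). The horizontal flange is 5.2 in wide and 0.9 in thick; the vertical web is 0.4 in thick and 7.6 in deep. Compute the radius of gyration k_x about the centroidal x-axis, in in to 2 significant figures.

Break the section into simple shapes (no overlaps), measuring from the bottom-left corner of the bounding box.
Flange: 5.2 × 0.9, A = 4.68 in², y = 0.45 in, Ī = 0.3159 in⁴.
Web: 0.4 × 7.6, A = 3.04 in², y = 4.7 in, Ī = 14.63 in⁴.
Centroid: ȳ = ΣA·y / ΣA = 2.124 in.
Transfer each piece to the centroidal x-axis using Ī + A·d² with d = y − 2.124:
  flange: d = -1.674 in → contributes +13.42 in⁴
  web: d = 2.576 in → contributes +34.81 in⁴
Total I = 48.24 in⁴.
Radius of gyration: k = √(I/A) = √(48.24 / 7.72) = 2.5 in.

k_x ≈ 2.5 in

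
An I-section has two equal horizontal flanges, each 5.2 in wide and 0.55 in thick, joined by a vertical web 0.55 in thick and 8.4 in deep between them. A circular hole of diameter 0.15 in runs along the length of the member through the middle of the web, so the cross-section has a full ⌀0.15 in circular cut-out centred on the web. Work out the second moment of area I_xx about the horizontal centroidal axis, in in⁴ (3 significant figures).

I_xx ≈ 142 in⁴

Treat the section as a set of non-overlapping primitives; coordinates are from the bounding-box lower-left.
Bottom flange: 5.2 × 0.55, A = 2.86 in², y = 0.275 in, Ī = 0.072096 in⁴.
Web: 0.55 × 8.4, A = 4.62 in², y = 4.75 in, Ī = 27.166 in⁴.
Top flange: 5.2 × 0.55, A = 2.86 in², y = 9.225 in, Ī = 0.072096 in⁴.
Hole (subtracted): ⌀0.15, A = 0.017671 in², y = 4.75 in, Ī = 0.00002485 in⁴.
By symmetry the centroid is at mid-height, ȳ = 4.75 in.
Transfer each piece to the horizontal centroidal axis using Ī + A·d² with d = y − 4.75:
  bottom flange: d = -4.475 in → contributes +57.345 in⁴
  web: d = 0 in → contributes +27.166 in⁴
  top flange: d = 4.475 in → contributes +57.345 in⁴
  hole: d = 0 in → contributes −0.00002485 in⁴
Total I = 141.86 in⁴.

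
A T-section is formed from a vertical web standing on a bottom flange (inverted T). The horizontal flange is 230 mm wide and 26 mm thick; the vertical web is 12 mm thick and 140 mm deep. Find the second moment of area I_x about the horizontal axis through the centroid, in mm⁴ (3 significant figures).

Split into non-overlapping primitives; take the origin at the lower-left of the bounding box.
Flange: 230 × 26, A = 5 980 mm², y = 13 mm, Ī = 336 873 mm⁴.
Web: 12 × 140, A = 1 680 mm², y = 96 mm, Ī = 2 744 000 mm⁴.
Centroid: ȳ = ΣA·y / ΣA = 31.204 mm.
Transfer each piece to the horizontal axis through the centroid using Ī + A·d² with d = y − 31.204:
  flange: d = -18.204 mm → contributes +2 318 484 mm⁴
  web: d = 64.796 mm → contributes +9 797 591 mm⁴
Total I = 12 116 076 mm⁴.

I_x ≈ 1.21 × 10⁷ mm⁴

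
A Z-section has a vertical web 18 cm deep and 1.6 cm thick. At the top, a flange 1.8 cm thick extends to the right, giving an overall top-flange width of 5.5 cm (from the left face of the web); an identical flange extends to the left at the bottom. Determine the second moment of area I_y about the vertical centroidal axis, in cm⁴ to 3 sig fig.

Treat the section as a set of non-overlapping primitives; coordinates are from the bounding-box lower-left.
Web: 1.6 × 18, A = 28.8 cm², x = 4.7 cm, Ī = 6.144 cm⁴.
Top flange (beyond web): 3.9 × 1.8, A = 7.02 cm², x = 7.45 cm, Ī = 8.8979 cm⁴.
Bottom flange (beyond web): 3.9 × 1.8, A = 7.02 cm², x = 1.95 cm, Ī = 8.8979 cm⁴.
Centroid: x̄ = ΣA·x / ΣA = 4.7 cm.
Transfer each piece to the vertical centroidal axis using Ī + A·d² with d = x − 4.7:
  web: d = 0 cm → contributes +6.144 cm⁴
  top flange (beyond web): d = 2.75 cm → contributes +61.987 cm⁴
  bottom flange (beyond web): d = -2.75 cm → contributes +61.987 cm⁴
Total I = 130.12 cm⁴.

I_y ≈ 130 cm⁴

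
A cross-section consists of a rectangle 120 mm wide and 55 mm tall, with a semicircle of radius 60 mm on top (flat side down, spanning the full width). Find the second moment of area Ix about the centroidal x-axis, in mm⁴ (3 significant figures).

Ix ≈ 1.16 × 10⁷ mm⁴

Split into non-overlapping primitives; take the origin at the lower-left of the bounding box.
Rectangular body: 120 × 55, A = 6 600 mm², y = 27.5 mm, Ī = 1 663 750 mm⁴.
Semicircular cap: semicircle r = 60, A = 5654.9 mm², y = 80.465 mm, Ī = 1 422 450 mm⁴.
Centroid: ȳ = ΣA·y / ΣA = 51.94 mm.
Transfer each piece to the centroidal x-axis using Ī + A·d² with d = y − 51.94:
  rectangular body: d = -24.44 mm → contributes +5 606 017 mm⁴
  semicircular cap: d = 28.525 mm → contributes +6 023 613 mm⁴
Total I = 11 629 630 mm⁴.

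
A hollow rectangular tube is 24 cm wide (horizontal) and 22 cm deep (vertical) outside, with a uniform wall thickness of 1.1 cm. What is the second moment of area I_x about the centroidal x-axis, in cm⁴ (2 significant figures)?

I_x ≈ 7200 cm⁴

Treat the section as a set of non-overlapping primitives; coordinates are from the bounding-box lower-left.
Outer rectangle: 24 × 22, A = 528 cm², y = 11 cm, Ī = 21 296 cm⁴.
Inner void (subtracted): 21.8 × 19.8, A = 431.6 cm², y = 11 cm, Ī = 14 102 cm⁴.
By symmetry the centroid is at mid-height, ȳ = 11 cm.
All pieces are centred on the centroidal x-axis, so I = ΣĪ (holes subtracted) = 7 194 cm⁴.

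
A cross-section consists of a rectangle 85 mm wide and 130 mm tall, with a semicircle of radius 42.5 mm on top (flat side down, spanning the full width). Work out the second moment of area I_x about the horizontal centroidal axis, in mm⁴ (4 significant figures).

Decompose the section into non-overlapping parts with the origin at the bottom-left of its bounding rectangle.
Rectangular body: 85 × 130, A = 11 050 mm², y = 65 mm, Ī = 15 562 083 mm⁴.
Semicircular cap: semicircle r = 42.5, A = 2837.25 mm², y = 148.038 mm, Ī = 358 086 mm⁴.
Centroid: ȳ = ΣA·y / ΣA = 81.9651 mm.
Transfer each piece to the horizontal centroidal axis using Ī + A·d² with d = y − 81.9651:
  rectangular body: d = -16.9651 mm → contributes +18 742 429 mm⁴
  semicircular cap: d = 66.0725 mm → contributes +12 744 309 mm⁴
Total I = 31 486 738 mm⁴.

I_x ≈ 3.149 × 10⁷ mm⁴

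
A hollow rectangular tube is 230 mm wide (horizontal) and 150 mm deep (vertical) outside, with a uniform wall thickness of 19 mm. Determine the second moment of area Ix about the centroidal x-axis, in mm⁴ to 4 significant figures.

Decompose the section into non-overlapping parts with the origin at the bottom-left of its bounding rectangle.
Outer rectangle: 230 × 150, A = 34 500 mm², y = 75 mm, Ī = 64 687 500 mm⁴.
Inner void (subtracted): 192 × 112, A = 21 504 mm², y = 75 mm, Ī = 22 478 848 mm⁴.
By symmetry the centroid is at mid-height, ȳ = 75 mm.
All pieces are centred on the centroidal x-axis, so I = ΣĪ (holes subtracted) = 42 208 652 mm⁴.

Ix ≈ 4.221 × 10⁷ mm⁴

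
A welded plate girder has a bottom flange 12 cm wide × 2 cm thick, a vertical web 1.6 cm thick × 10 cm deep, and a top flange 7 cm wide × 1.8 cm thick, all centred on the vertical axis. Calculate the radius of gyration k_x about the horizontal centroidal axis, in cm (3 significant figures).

Break the section into simple shapes (no overlaps), measuring from the bottom-left corner of the bounding box.
Bottom plate: 12 × 2, A = 24 cm², y = 1 cm, Ī = 8 cm⁴.
Web plate: 1.6 × 10, A = 16 cm², y = 7 cm, Ī = 133.33 cm⁴.
Top plate: 7 × 1.8, A = 12.6 cm², y = 12.9 cm, Ī = 3.402 cm⁴.
Centroid: ȳ = ΣA·y / ΣA = 5.6757 cm.
Transfer each piece to the horizontal centroidal axis using Ī + A·d² with d = y − 5.6757:
  bottom plate: d = -4.6757 cm → contributes +532.68 cm⁴
  web plate: d = 1.3243 cm → contributes +161.4 cm⁴
  top plate: d = 7.2243 cm → contributes +661.01 cm⁴
Total I = 1355.1 cm⁴.
Radius of gyration: k = √(I/A) = √(1355.1 / 52.6) = 5.0756 cm.

k_x ≈ 5.08 cm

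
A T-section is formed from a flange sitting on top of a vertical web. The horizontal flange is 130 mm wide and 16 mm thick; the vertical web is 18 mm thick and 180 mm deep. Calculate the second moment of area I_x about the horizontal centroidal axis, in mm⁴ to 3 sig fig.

I_x ≈ 2.10 × 10⁷ mm⁴

Break the section into simple shapes (no overlaps), measuring from the bottom-left corner of the bounding box.
Flange: 130 × 16, A = 2 080 mm², y = 188 mm, Ī = 44 373 mm⁴.
Web: 18 × 180, A = 3 240 mm², y = 90 mm, Ī = 8 748 000 mm⁴.
Centroid: ȳ = ΣA·y / ΣA = 128.32 mm.
Transfer each piece to the horizontal centroidal axis using Ī + A·d² with d = y − 128.32:
  flange: d = 59.684 mm → contributes +7 453 760 mm⁴
  web: d = -38.316 mm → contributes +13 504 643 mm⁴
Total I = 20 958 403 mm⁴.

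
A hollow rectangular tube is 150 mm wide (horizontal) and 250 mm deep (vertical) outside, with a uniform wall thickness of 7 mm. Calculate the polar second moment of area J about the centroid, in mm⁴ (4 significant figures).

Split into non-overlapping primitives; take the origin at the lower-left of the bounding box.
Outer rectangle: 150 × 250, A = 37 500 mm², y = 125 mm, Ī = 195 312 500 mm⁴.
Inner void (subtracted): 136 × 236, A = 32 096 mm², y = 125 mm, Ī = 148 968 235 mm⁴.
By symmetry the centroid is at mid-height, ȳ = 125 mm.
All pieces are centred on the centroidal x-axis, so I = ΣĪ (holes subtracted) = 46 344 265 mm⁴.
Repeating about the centroidal y-axis gives I_y = 20 841 865 mm⁴.
Polar second moment: J = I_x + I_y = 67 186 131 mm⁴.

J ≈ 6.719 × 10⁷ mm⁴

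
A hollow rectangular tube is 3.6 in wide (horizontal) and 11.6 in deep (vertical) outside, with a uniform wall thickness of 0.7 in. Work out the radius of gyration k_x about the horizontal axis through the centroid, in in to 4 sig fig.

Treat the section as a set of non-overlapping primitives; coordinates are from the bounding-box lower-left.
Outer rectangle: 3.6 × 11.6, A = 41.76 in², y = 5.8 in, Ī = 468.269 in⁴.
Inner void (subtracted): 2.2 × 10.2, A = 22.44 in², y = 5.8 in, Ī = 194.555 in⁴.
By symmetry the centroid is at mid-height, ȳ = 5.8 in.
All pieces are centred on the horizontal axis through the centroid, so I = ΣĪ (holes subtracted) = 273.714 in⁴.
Radius of gyration: k = √(I/A) = √(273.714 / 19.32) = 3.76396 in.

k_x ≈ 3.764 in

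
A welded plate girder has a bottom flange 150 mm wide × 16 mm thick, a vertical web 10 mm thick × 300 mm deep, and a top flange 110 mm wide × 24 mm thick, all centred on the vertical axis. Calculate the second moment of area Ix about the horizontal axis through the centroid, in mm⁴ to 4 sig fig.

Ix ≈ 1.516 × 10⁸ mm⁴

Decompose the section into non-overlapping parts with the origin at the bottom-left of its bounding rectangle.
Bottom plate: 150 × 16, A = 2 400 mm², y = 8 mm, Ī = 51 200 mm⁴.
Web plate: 10 × 300, A = 3 000 mm², y = 166 mm, Ī = 22 500 000 mm⁴.
Top plate: 110 × 24, A = 2 640 mm², y = 328 mm, Ī = 126 720 mm⁴.
Centroid: ȳ = ΣA·y / ΣA = 172.03 mm.
Transfer each piece to the horizontal axis through the centroid using Ī + A·d² with d = y − 172.03:
  bottom plate: d = -164.03 mm → contributes +64 625 101 mm⁴
  web plate: d = -6.02985 mm → contributes +22 609 077 mm⁴
  top plate: d = 155.97 mm → contributes +64 349 175 mm⁴
Total I = 151 583 353 mm⁴.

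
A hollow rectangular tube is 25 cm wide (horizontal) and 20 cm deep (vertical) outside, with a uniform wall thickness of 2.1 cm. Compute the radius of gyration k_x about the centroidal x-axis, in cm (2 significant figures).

Decompose the section into non-overlapping parts with the origin at the bottom-left of its bounding rectangle.
Outer rectangle: 25 × 20, A = 500 cm², y = 10 cm, Ī = 16 667 cm⁴.
Inner void (subtracted): 20.8 × 15.8, A = 328.6 cm², y = 10 cm, Ī = 6 837 cm⁴.
By symmetry the centroid is at mid-height, ȳ = 10 cm.
All pieces are centred on the centroidal x-axis, so I = ΣĪ (holes subtracted) = 9 830 cm⁴.
Radius of gyration: k = √(I/A) = √(9 830 / 171.4) = 7.574 cm.

k_x ≈ 7.6 cm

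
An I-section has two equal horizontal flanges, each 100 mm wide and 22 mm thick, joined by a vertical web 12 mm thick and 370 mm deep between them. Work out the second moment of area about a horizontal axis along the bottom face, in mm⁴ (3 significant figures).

Split into non-overlapping primitives; take the origin at the lower-left of the bounding box.
Bottom flange: 100 × 22, A = 2 200 mm², y = 11 mm, Ī = 88 733 mm⁴.
Web: 12 × 370, A = 4 440 mm², y = 207 mm, Ī = 50 653 000 mm⁴.
Top flange: 100 × 22, A = 2 200 mm², y = 403 mm, Ī = 88 733 mm⁴.
Transfer each piece to the base of the section using Ī + A·d² with d = y − 0:
  bottom flange: d = 11 mm → contributes +354 933 mm⁴
  web: d = 207 mm → contributes +240 902 560 mm⁴
  top flange: d = 403 mm → contributes +357 388 533 mm⁴
Total I = 598 646 027 mm⁴.

I_base ≈ 5.99 × 10⁸ mm⁴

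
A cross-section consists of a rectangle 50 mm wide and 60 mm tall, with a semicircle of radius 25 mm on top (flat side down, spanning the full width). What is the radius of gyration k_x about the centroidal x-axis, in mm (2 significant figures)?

k_x ≈ 23 mm

Split into non-overlapping primitives; take the origin at the lower-left of the bounding box.
Rectangular body: 50 × 60, A = 3 000 mm², y = 30 mm, Ī = 900 000 mm⁴.
Semicircular cap: semicircle r = 25, A = 981.7 mm², y = 70.61 mm, Ī = 42 874 mm⁴.
Centroid: ȳ = ΣA·y / ΣA = 40.01 mm.
Transfer each piece to the centroidal x-axis using Ī + A·d² with d = y − 40.01:
  rectangular body: d = -10.01 mm → contributes +1 200 778 mm⁴
  semicircular cap: d = 30.6 mm → contributes +961 985 mm⁴
Total I = 2 162 763 mm⁴.
Radius of gyration: k = √(I/A) = √(2 162 763 / 3 982) = 23.31 mm.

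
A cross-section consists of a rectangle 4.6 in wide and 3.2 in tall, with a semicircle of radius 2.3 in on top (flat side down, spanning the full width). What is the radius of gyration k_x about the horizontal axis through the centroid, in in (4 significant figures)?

k_x ≈ 1.486 in

Treat the section as a set of non-overlapping primitives; coordinates are from the bounding-box lower-left.
Rectangular body: 4.6 × 3.2, A = 14.72 in², y = 1.6 in, Ī = 12.5611 in⁴.
Semicircular cap: semicircle r = 2.3, A = 8.30951 in², y = 4.17615 in, Ī = 3.07145 in⁴.
Centroid: ȳ = ΣA·y / ΣA = 2.52953 in.
Transfer each piece to the horizontal axis through the centroid using Ī + A·d² with d = y − 2.52953:
  rectangular body: d = -0.929527 in → contributes +25.2794 in⁴
  semicircular cap: d = 1.64662 in → contributes +25.6016 in⁴
Total I = 50.881 in⁴.
Radius of gyration: k = √(I/A) = √(50.881 / 23.0295) = 1.4864 in.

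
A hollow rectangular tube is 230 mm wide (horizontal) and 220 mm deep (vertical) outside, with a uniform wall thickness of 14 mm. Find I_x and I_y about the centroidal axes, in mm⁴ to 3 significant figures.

I_x ≈ 8.49 × 10⁷ mm⁴, I_y ≈ 9.12 × 10⁷ mm⁴

Decompose the section into non-overlapping parts with the origin at the bottom-left of its bounding rectangle.
Outer rectangle: 230 × 220, A = 50 600 mm², y = 110 mm, Ī = 204 086 667 mm⁴.
Inner void (subtracted): 202 × 192, A = 38 784 mm², y = 110 mm, Ī = 119 144 448 mm⁴.
By symmetry the centroid is at mid-height, ȳ = 110 mm.
All pieces are centred on the centroidal x-axis, so I = ΣĪ (holes subtracted) = 84 942 219 mm⁴.
Repeating about the centroidal y-axis gives I_y = 91 183 139 mm⁴.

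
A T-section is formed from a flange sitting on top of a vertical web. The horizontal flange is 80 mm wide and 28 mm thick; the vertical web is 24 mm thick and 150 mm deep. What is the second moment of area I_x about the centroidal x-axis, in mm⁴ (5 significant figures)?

Decompose the section into non-overlapping parts with the origin at the bottom-left of its bounding rectangle.
Flange: 80 × 28, A = 2 240 mm², y = 164 mm, Ī = 146346.7 mm⁴.
Web: 24 × 150, A = 3 600 mm², y = 75 mm, Ī = 6 750 000 mm⁴.
Centroid: ȳ = ΣA·y / ΣA = 109.137 mm.
Transfer each piece to the centroidal x-axis using Ī + A·d² with d = y − 109.137:
  flange: d = 54.86301 mm → contributes +6 888 635 mm⁴
  web: d = -34.13699 mm → contributes +10 945 202 mm⁴
Total I = 17 833 837 mm⁴.

I_x ≈ 1.7834 × 10⁷ mm⁴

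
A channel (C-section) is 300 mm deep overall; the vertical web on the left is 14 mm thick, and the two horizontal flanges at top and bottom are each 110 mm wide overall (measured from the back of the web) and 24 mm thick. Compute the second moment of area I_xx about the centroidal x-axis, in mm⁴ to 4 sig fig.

Decompose the section into non-overlapping parts with the origin at the bottom-left of its bounding rectangle.
Web: 14 × 300, A = 4 200 mm², y = 150 mm, Ī = 31 500 000 mm⁴.
Top flange (beyond web): 96 × 24, A = 2 304 mm², y = 288 mm, Ī = 110 592 mm⁴.
Bottom flange (beyond web): 96 × 24, A = 2 304 mm², y = 12 mm, Ī = 110 592 mm⁴.
By symmetry the centroid is at mid-height, ȳ = 150 mm.
Transfer each piece to the centroidal x-axis using Ī + A·d² with d = y − 150:
  web: d = 0 mm → contributes +31 500 000 mm⁴
  top flange (beyond web): d = 138 mm → contributes +43 987 968 mm⁴
  bottom flange (beyond web): d = -138 mm → contributes +43 987 968 mm⁴
Total I = 119 475 936 mm⁴.

I_xx ≈ 1.195 × 10⁸ mm⁴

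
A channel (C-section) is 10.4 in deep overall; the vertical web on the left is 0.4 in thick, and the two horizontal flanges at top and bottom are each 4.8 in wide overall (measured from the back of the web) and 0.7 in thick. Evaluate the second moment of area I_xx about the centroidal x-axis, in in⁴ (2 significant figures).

I_xx ≈ 180 in⁴

Treat the section as a set of non-overlapping primitives; coordinates are from the bounding-box lower-left.
Web: 0.4 × 10.4, A = 4.16 in², y = 5.2 in, Ī = 37.5 in⁴.
Top flange (beyond web): 4.4 × 0.7, A = 3.08 in², y = 10.05 in, Ī = 0.1258 in⁴.
Bottom flange (beyond web): 4.4 × 0.7, A = 3.08 in², y = 0.35 in, Ī = 0.1258 in⁴.
By symmetry the centroid is at mid-height, ȳ = 5.2 in.
Transfer each piece to the centroidal x-axis using Ī + A·d² with d = y − 5.2:
  web: d = 0 in → contributes +37.5 in⁴
  top flange (beyond web): d = 4.85 in → contributes +72.58 in⁴
  bottom flange (beyond web): d = -4.85 in → contributes +72.58 in⁴
Total I = 182.6 in⁴.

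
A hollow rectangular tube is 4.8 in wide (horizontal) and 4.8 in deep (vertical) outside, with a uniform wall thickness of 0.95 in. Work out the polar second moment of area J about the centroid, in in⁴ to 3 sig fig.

J ≈ 76.7 in⁴

Treat the section as a set of non-overlapping primitives; coordinates are from the bounding-box lower-left.
Outer rectangle: 4.8 × 4.8, A = 23.04 in², y = 2.4 in, Ī = 44.237 in⁴.
Inner void (subtracted): 2.9 × 2.9, A = 8.41 in², y = 2.4 in, Ī = 5.894 in⁴.
By symmetry the centroid is at mid-height, ȳ = 2.4 in.
All pieces are centred on the centroidal x-axis, so I = ΣĪ (holes subtracted) = 38.343 in⁴.
Repeating about the centroidal y-axis gives I_y = 38.343 in⁴.
Polar second moment: J = I_x + I_y = 76.686 in⁴.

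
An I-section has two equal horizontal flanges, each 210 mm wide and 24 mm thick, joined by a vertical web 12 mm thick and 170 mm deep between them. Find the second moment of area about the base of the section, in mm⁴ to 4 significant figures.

I_base ≈ 2.442 × 10⁸ mm⁴

Break the section into simple shapes (no overlaps), measuring from the bottom-left corner of the bounding box.
Bottom flange: 210 × 24, A = 5 040 mm², y = 12 mm, Ī = 241 920 mm⁴.
Web: 12 × 170, A = 2 040 mm², y = 109 mm, Ī = 4 913 000 mm⁴.
Top flange: 210 × 24, A = 5 040 mm², y = 206 mm, Ī = 241 920 mm⁴.
Transfer each piece to a horizontal axis along the bottom face using Ī + A·d² with d = y − 0:
  bottom flange: d = 12 mm → contributes +967 680 mm⁴
  web: d = 109 mm → contributes +29 150 240 mm⁴
  top flange: d = 206 mm → contributes +214 119 360 mm⁴
Total I = 244 237 280 mm⁴.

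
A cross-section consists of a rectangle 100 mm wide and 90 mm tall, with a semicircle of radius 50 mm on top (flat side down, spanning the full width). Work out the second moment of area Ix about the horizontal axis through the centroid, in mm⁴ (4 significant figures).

Split into non-overlapping primitives; take the origin at the lower-left of the bounding box.
Rectangular body: 100 × 90, A = 9 000 mm², y = 45 mm, Ī = 6 075 000 mm⁴.
Semicircular cap: semicircle r = 50, A = 3926.99 mm², y = 111.221 mm, Ī = 685 981 mm⁴.
Centroid: ȳ = ΣA·y / ΣA = 65.1167 mm.
Transfer each piece to the horizontal axis through the centroid using Ī + A·d² with d = y − 65.1167:
  rectangular body: d = -20.1167 mm → contributes +9 717 121 mm⁴
  semicircular cap: d = 46.104 mm → contributes +9 033 108 mm⁴
Total I = 18 750 229 mm⁴.

Ix ≈ 1.875 × 10⁷ mm⁴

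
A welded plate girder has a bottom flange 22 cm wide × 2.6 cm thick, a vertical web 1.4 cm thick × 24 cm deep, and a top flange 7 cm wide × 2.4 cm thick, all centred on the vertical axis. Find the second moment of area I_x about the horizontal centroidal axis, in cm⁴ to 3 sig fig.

I_x ≈ 1.20 × 10⁴ cm⁴

Split into non-overlapping primitives; take the origin at the lower-left of the bounding box.
Bottom plate: 22 × 2.6, A = 57.2 cm², y = 1.3 cm, Ī = 32.223 cm⁴.
Web plate: 1.4 × 24, A = 33.6 cm², y = 14.6 cm, Ī = 1612.8 cm⁴.
Top plate: 7 × 2.4, A = 16.8 cm², y = 27.8 cm, Ī = 8.064 cm⁴.
Centroid: ȳ = ΣA·y / ΣA = 9.5907 cm.
Transfer each piece to the horizontal centroidal axis using Ī + A·d² with d = y − 9.5907:
  bottom plate: d = -8.2907 cm → contributes +3963.9 cm⁴
  web plate: d = 5.0093 cm → contributes +2455.9 cm⁴
  top plate: d = 18.209 cm → contributes +5578.6 cm⁴
Total I = 11 998 cm⁴.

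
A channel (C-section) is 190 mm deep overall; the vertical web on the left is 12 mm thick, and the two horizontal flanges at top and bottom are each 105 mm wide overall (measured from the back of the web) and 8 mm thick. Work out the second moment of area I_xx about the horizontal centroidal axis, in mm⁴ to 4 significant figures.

Decompose the section into non-overlapping parts with the origin at the bottom-left of its bounding rectangle.
Web: 12 × 190, A = 2 280 mm², y = 95 mm, Ī = 6 859 000 mm⁴.
Top flange (beyond web): 93 × 8, A = 744 mm², y = 186 mm, Ī = 3 968 mm⁴.
Bottom flange (beyond web): 93 × 8, A = 744 mm², y = 4 mm, Ī = 3 968 mm⁴.
By symmetry the centroid is at mid-height, ȳ = 95 mm.
Transfer each piece to the horizontal centroidal axis using Ī + A·d² with d = y − 95:
  web: d = 0 mm → contributes +6 859 000 mm⁴
  top flange (beyond web): d = 91 mm → contributes +6 165 032 mm⁴
  bottom flange (beyond web): d = -91 mm → contributes +6 165 032 mm⁴
Total I = 19 189 064 mm⁴.

I_xx ≈ 1.919 × 10⁷ mm⁴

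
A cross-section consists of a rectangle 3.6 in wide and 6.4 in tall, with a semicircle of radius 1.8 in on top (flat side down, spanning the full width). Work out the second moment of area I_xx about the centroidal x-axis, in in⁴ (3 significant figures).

Decompose the section into non-overlapping parts with the origin at the bottom-left of its bounding rectangle.
Rectangular body: 3.6 × 6.4, A = 23.04 in², y = 3.2 in, Ī = 78.643 in⁴.
Semicircular cap: semicircle r = 1.8, A = 5.0894 in², y = 7.1639 in, Ī = 1.1522 in⁴.
Centroid: ȳ = ΣA·y / ΣA = 3.9172 in.
Transfer each piece to the centroidal x-axis using Ī + A·d² with d = y − 3.9172:
  rectangular body: d = -0.71719 in → contributes +90.494 in⁴
  semicircular cap: d = 3.2468 in → contributes +54.802 in⁴
Total I = 145.3 in⁴.

I_xx ≈ 145 in⁴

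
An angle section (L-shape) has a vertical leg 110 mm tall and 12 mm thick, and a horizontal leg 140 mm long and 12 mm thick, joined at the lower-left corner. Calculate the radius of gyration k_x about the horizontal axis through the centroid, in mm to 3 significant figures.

k_x ≈ 32.7 mm

Break the section into simple shapes (no overlaps), measuring from the bottom-left corner of the bounding box.
Vertical leg: 12 × 110, A = 1 320 mm², y = 55 mm, Ī = 1 331 000 mm⁴.
Horizontal leg (remainder): 128 × 12, A = 1 536 mm², y = 6 mm, Ī = 18 432 mm⁴.
Centroid: ȳ = ΣA·y / ΣA = 28.647 mm.
Transfer each piece to the horizontal axis through the centroid using Ī + A·d² with d = y − 28.647:
  vertical leg: d = 26.353 mm → contributes +2 247 710 mm⁴
  horizontal leg (remainder): d = -22.647 mm → contributes +806 230 mm⁴
Total I = 3 053 940 mm⁴.
Radius of gyration: k = √(I/A) = √(3 053 940 / 2 856) = 32.7 mm.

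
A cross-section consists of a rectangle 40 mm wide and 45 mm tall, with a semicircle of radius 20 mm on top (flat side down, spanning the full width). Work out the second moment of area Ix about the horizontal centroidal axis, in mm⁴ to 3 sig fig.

Ix ≈ 7.69 × 10⁵ mm⁴

Break the section into simple shapes (no overlaps), measuring from the bottom-left corner of the bounding box.
Rectangular body: 40 × 45, A = 1 800 mm², y = 22.5 mm, Ī = 303 750 mm⁴.
Semicircular cap: semicircle r = 20, A = 628.32 mm², y = 53.488 mm, Ī = 17 561 mm⁴.
Centroid: ȳ = ΣA·y / ΣA = 30.518 mm.
Transfer each piece to the horizontal centroidal axis using Ī + A·d² with d = y − 30.518:
  rectangular body: d = -8.0181 mm → contributes +419 472 mm⁴
  semicircular cap: d = 22.97 mm → contributes +349 080 mm⁴
Total I = 768 552 mm⁴.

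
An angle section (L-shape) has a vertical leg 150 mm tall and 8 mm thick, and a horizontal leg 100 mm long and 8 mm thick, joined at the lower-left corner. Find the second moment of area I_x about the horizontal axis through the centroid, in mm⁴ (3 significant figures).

Split into non-overlapping primitives; take the origin at the lower-left of the bounding box.
Vertical leg: 8 × 150, A = 1 200 mm², y = 75 mm, Ī = 2 250 000 mm⁴.
Horizontal leg (remainder): 92 × 8, A = 736 mm², y = 4 mm, Ī = 3925.3 mm⁴.
Centroid: ȳ = ΣA·y / ΣA = 48.008 mm.
Transfer each piece to the horizontal axis through the centroid using Ī + A·d² with d = y − 48.008:
  vertical leg: d = 26.992 mm → contributes +3 124 265 mm⁴
  horizontal leg (remainder): d = -44.008 mm → contributes +1 429 357 mm⁴
Total I = 4 553 621 mm⁴.

I_x ≈ 4.55 × 10⁶ mm⁴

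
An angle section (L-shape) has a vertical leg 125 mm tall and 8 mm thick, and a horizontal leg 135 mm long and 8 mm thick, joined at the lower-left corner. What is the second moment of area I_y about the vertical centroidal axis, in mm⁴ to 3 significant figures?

I_y ≈ 3.67 × 10⁶ mm⁴

Break the section into simple shapes (no overlaps), measuring from the bottom-left corner of the bounding box.
Vertical leg: 8 × 125, A = 1 000 mm², x = 4 mm, Ī = 5333.3 mm⁴.
Horizontal leg (remainder): 127 × 8, A = 1 016 mm², x = 71.5 mm, Ī = 1 365 589 mm⁴.
Centroid: x̄ = ΣA·x / ΣA = 38.018 mm.
Transfer each piece to the vertical centroidal axis using Ī + A·d² with d = x − 38.018:
  vertical leg: d = -34.018 mm → contributes +1 162 548 mm⁴
  horizontal leg (remainder): d = 33.482 mm → contributes +2 504 579 mm⁴
Total I = 3 667 127 mm⁴.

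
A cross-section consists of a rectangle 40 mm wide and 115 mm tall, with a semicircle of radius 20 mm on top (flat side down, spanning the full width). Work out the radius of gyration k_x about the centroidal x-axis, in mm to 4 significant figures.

Treat the section as a set of non-overlapping primitives; coordinates are from the bounding-box lower-left.
Rectangular body: 40 × 115, A = 4 600 mm², y = 57.5 mm, Ī = 5 069 583 mm⁴.
Semicircular cap: semicircle r = 20, A = 628.319 mm², y = 123.488 mm, Ī = 17561.1 mm⁴.
Centroid: ȳ = ΣA·y / ΣA = 65.4302 mm.
Transfer each piece to the centroidal x-axis using Ī + A·d² with d = y − 65.4302:
  rectangular body: d = -7.93021 mm → contributes +5 358 869 mm⁴
  semicircular cap: d = 58.0581 mm → contributes +2 135 458 mm⁴
Total I = 7 494 327 mm⁴.
Radius of gyration: k = √(I/A) = √(7 494 327 / 5228.32) = 37.8604 mm.

k_x ≈ 37.86 mm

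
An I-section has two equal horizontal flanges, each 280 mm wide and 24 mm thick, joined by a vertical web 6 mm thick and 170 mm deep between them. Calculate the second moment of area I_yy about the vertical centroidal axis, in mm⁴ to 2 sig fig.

I_yy ≈ 8.8 × 10⁷ mm⁴

Split into non-overlapping primitives; take the origin at the lower-left of the bounding box.
Bottom flange: 280 × 24, A = 6 720 mm², x = 140 mm, Ī = 43 904 000 mm⁴.
Web: 6 × 170, A = 1 020 mm², x = 140 mm, Ī = 3 060 mm⁴.
Top flange: 280 × 24, A = 6 720 mm², x = 140 mm, Ī = 43 904 000 mm⁴.
By symmetry the centroid is at mid-width, x̄ = 140 mm.
All pieces are centred on the vertical centroidal axis, so I = ΣĪ = 87 811 060 mm⁴.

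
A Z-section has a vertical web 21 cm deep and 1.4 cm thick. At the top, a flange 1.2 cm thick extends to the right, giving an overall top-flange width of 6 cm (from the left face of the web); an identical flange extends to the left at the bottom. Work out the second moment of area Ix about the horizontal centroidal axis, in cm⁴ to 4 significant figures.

Treat the section as a set of non-overlapping primitives; coordinates are from the bounding-box lower-left.
Web: 1.4 × 21, A = 29.4 cm², y = 10.5 cm, Ī = 1080.45 cm⁴.
Top flange (beyond web): 4.6 × 1.2, A = 5.52 cm², y = 20.4 cm, Ī = 0.6624 cm⁴.
Bottom flange (beyond web): 4.6 × 1.2, A = 5.52 cm², y = 0.6 cm, Ī = 0.6624 cm⁴.
Centroid: ȳ = ΣA·y / ΣA = 10.5 cm.
Transfer each piece to the horizontal centroidal axis using Ī + A·d² with d = y − 10.5:
  web: d = 0 cm → contributes +1080.45 cm⁴
  top flange (beyond web): d = 9.9 cm → contributes +541.678 cm⁴
  bottom flange (beyond web): d = -9.9 cm → contributes +541.678 cm⁴
Total I = 2163.81 cm⁴.

Ix ≈ 2164 cm⁴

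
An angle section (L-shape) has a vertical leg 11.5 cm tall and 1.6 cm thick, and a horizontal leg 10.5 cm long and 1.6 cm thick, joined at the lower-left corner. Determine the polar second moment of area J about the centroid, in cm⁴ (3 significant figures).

Split into non-overlapping primitives; take the origin at the lower-left of the bounding box.
Vertical leg: 1.6 × 11.5, A = 18.4 cm², y = 5.75 cm, Ī = 202.78 cm⁴.
Horizontal leg (remainder): 8.9 × 1.6, A = 14.24 cm², y = 0.8 cm, Ī = 3.0379 cm⁴.
Centroid: ȳ = ΣA·y / ΣA = 3.5904 cm.
Transfer each piece to the centroidal x-axis using Ī + A·d² with d = y − 3.5904:
  vertical leg: d = 2.1596 cm → contributes +288.6 cm⁴
  horizontal leg (remainder): d = -2.7904 cm → contributes +113.92 cm⁴
Total I = 402.51 cm⁴.
For the y-axis: x̄ = 3.0904 cm.
Repeating about the centroidal y-axis gives I_y = 319.18 cm⁴.
Polar second moment: J = I_x + I_y = 721.69 cm⁴.

J ≈ 722 cm⁴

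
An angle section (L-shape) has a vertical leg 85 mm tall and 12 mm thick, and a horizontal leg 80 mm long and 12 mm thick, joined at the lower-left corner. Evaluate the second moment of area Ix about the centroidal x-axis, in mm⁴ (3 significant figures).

Ix ≈ 1.23 × 10⁶ mm⁴

Split into non-overlapping primitives; take the origin at the lower-left of the bounding box.
Vertical leg: 12 × 85, A = 1 020 mm², y = 42.5 mm, Ī = 614 125 mm⁴.
Horizontal leg (remainder): 68 × 12, A = 816 mm², y = 6 mm, Ī = 9 792 mm⁴.
Centroid: ȳ = ΣA·y / ΣA = 26.278 mm.
Transfer each piece to the centroidal x-axis using Ī + A·d² with d = y − 26.278:
  vertical leg: d = 16.222 mm → contributes +882 549 mm⁴
  horizontal leg (remainder): d = -20.278 mm → contributes +345 322 mm⁴
Total I = 1 227 870 mm⁴.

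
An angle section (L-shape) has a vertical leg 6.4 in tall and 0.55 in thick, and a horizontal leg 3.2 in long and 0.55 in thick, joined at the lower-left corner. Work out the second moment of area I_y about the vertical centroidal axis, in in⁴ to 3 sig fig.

Treat the section as a set of non-overlapping primitives; coordinates are from the bounding-box lower-left.
Vertical leg: 0.55 × 6.4, A = 3.52 in², x = 0.275 in, Ī = 0.088733 in⁴.
Horizontal leg (remainder): 2.65 × 0.55, A = 1.4575 in², x = 1.875 in, Ī = 0.85294 in⁴.
Centroid: x̄ = ΣA·x / ΣA = 0.74351 in.
Transfer each piece to the vertical centroidal axis using Ī + A·d² with d = x − 0.74351:
  vertical leg: d = -0.46851 in → contributes +0.86137 in⁴
  horizontal leg (remainder): d = 1.1315 in → contributes +2.7189 in⁴
Total I = 3.5803 in⁴.

I_y ≈ 3.58 in⁴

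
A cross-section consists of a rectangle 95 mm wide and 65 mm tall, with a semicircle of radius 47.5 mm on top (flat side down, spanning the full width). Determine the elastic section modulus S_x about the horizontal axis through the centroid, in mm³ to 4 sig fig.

Break the section into simple shapes (no overlaps), measuring from the bottom-left corner of the bounding box.
Rectangular body: 95 × 65, A = 6 175 mm², y = 32.5 mm, Ī = 2 174 115 mm⁴.
Semicircular cap: semicircle r = 47.5, A = 3544.11 mm², y = 85.1596 mm, Ī = 558 736 mm⁴.
Centroid: ȳ = ΣA·y / ΣA = 51.7025 mm.
Transfer each piece to the horizontal axis through the centroid using Ī + A·d² with d = y − 51.7025:
  rectangular body: d = -19.2025 mm → contributes +4 451 066 mm⁴
  semicircular cap: d = 33.4571 mm → contributes +4 525 932 mm⁴
Total I = 8 976 998 mm⁴.
Extreme fibre distance c = 60.7975 mm; S = I/c = 147 654 mm³.

S_x ≈ 1.477 × 10⁵ mm³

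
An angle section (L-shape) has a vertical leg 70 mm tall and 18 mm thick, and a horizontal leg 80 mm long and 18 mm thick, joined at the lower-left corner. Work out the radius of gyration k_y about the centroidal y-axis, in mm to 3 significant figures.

k_y ≈ 23.7 mm

Split into non-overlapping primitives; take the origin at the lower-left of the bounding box.
Vertical leg: 18 × 70, A = 1 260 mm², x = 9 mm, Ī = 34 020 mm⁴.
Horizontal leg (remainder): 62 × 18, A = 1 116 mm², x = 49 mm, Ī = 357 492 mm⁴.
Centroid: x̄ = ΣA·x / ΣA = 27.788 mm.
Transfer each piece to the centroidal y-axis using Ī + A·d² with d = x − 27.788:
  vertical leg: d = -18.788 mm → contributes +478 780 mm⁴
  horizontal leg (remainder): d = 21.212 mm → contributes +859 641 mm⁴
Total I = 1 338 421 mm⁴.
Radius of gyration: k = √(I/A) = √(1 338 421 / 2 376) = 23.734 mm.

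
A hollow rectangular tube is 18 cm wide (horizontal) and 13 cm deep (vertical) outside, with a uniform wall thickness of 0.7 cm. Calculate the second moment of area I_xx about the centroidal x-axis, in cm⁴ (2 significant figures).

I_xx ≈ 1100 cm⁴

Break the section into simple shapes (no overlaps), measuring from the bottom-left corner of the bounding box.
Outer rectangle: 18 × 13, A = 234 cm², y = 6.5 cm, Ī = 3 296 cm⁴.
Inner void (subtracted): 16.6 × 11.6, A = 192.6 cm², y = 6.5 cm, Ī = 2 159 cm⁴.
By symmetry the centroid is at mid-height, ȳ = 6.5 cm.
All pieces are centred on the centroidal x-axis, so I = ΣĪ (holes subtracted) = 1 136 cm⁴.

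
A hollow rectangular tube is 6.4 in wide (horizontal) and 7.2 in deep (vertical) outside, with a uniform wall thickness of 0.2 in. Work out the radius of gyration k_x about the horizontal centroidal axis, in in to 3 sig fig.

k_x ≈ 2.82 in

Split into non-overlapping primitives; take the origin at the lower-left of the bounding box.
Outer rectangle: 6.4 × 7.2, A = 46.08 in², y = 3.6 in, Ī = 199.07 in⁴.
Inner void (subtracted): 6 × 6.8, A = 40.8 in², y = 3.6 in, Ī = 157.22 in⁴.
By symmetry the centroid is at mid-height, ȳ = 3.6 in.
All pieces are centred on the horizontal centroidal axis, so I = ΣĪ (holes subtracted) = 41.85 in⁴.
Radius of gyration: k = √(I/A) = √(41.85 / 5.28) = 2.8153 in.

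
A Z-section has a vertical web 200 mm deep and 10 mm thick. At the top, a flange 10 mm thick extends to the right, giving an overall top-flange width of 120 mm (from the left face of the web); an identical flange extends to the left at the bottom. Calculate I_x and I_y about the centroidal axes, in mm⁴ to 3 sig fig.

Decompose the section into non-overlapping parts with the origin at the bottom-left of its bounding rectangle.
Web: 10 × 200, A = 2 000 mm², y = 100 mm, Ī = 6 666 667 mm⁴.
Top flange (beyond web): 110 × 10, A = 1 100 mm², y = 195 mm, Ī = 9166.7 mm⁴.
Bottom flange (beyond web): 110 × 10, A = 1 100 mm², y = 5 mm, Ī = 9166.7 mm⁴.
Centroid: ȳ = ΣA·y / ΣA = 100 mm.
Transfer each piece to the centroidal x-axis using Ī + A·d² with d = y − 100:
  web: d = 0 mm → contributes +6 666 667 mm⁴
  top flange (beyond web): d = 95 mm → contributes +9 936 667 mm⁴
  bottom flange (beyond web): d = -95 mm → contributes +9 936 667 mm⁴
Total I = 26 540 000 mm⁴.
For the y-axis: x̄ = 115 mm.
Repeating about the centroidal y-axis gives I_y = 10 155 000 mm⁴.

I_x ≈ 2.65 × 10⁷ mm⁴, I_y ≈ 1.02 × 10⁷ mm⁴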